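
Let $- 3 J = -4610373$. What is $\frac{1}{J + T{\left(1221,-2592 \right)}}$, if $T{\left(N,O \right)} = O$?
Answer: $\frac{1}{1534199} \approx 6.5181 \cdot 10^{-7}$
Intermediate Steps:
$J = 1536791$ ($J = \left(- \frac{1}{3}\right) \left(-4610373\right) = 1536791$)
$\frac{1}{J + T{\left(1221,-2592 \right)}} = \frac{1}{1536791 - 2592} = \frac{1}{1534199}$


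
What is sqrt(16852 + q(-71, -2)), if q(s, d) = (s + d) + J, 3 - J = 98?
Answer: 2*sqrt(4171) ≈ 129.17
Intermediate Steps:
J = -95 (J = 3 - 1*98 = 3 - 98 = -95)
q(s, d) = -95 + d + s (q(s, d) = (s + d) - 95 = (d + s) - 95 = -95 + d + s)
sqrt(16852 + q(-71, -2)) = sqrt(16852 + (-95 - 2 - 71)) = sqrt(16852 - 168) = sqrt(16684) = 2*sqrt(4171)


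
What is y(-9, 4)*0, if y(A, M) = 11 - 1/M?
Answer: 0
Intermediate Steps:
y(-9, 4)*0 = (11 - 1/4)*0 = (11 - 1*¼)*0 = (11 - ¼)*0 = (43/4)*0 = 0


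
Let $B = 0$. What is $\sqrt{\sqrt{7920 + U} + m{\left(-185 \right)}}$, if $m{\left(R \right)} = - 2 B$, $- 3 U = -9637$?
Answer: $\frac{3^{\frac{3}{4}} \sqrt[4]{33397}}{3} \approx 10.272$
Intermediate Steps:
$U = \frac{9637}{3}$ ($U = \left(- \frac{1}{3}\right) \left(-9637\right) = \frac{9637}{3} \approx 3212.3$)
$m{\left(R \right)} = 0$ ($m{\left(R \right)} = \left(-2\right) 0 = 0$)
$\sqrt{\sqrt{7920 + U} + m{\left(-185 \right)}} = \sqrt{\sqrt{7920 + \frac{9637}{3}} + 0} = \sqrt{\sqrt{\frac{33397}{3}} + 0} = \sqrt{\frac{\sqrt{100191}}{3} + 0} = \sqrt{\frac{\sqrt{100191}}{3}} = \frac{3^{\frac{3}{4}} \sqrt[4]{33397}}{3}$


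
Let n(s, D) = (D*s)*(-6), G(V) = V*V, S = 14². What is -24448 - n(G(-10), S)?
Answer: 93152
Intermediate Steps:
S = 196
G(V) = V²
n(s, D) = -6*D*s
-24448 - n(G(-10), S) = -24448 - (-6)*196*(-10)² = -24448 - (-6)*196*100 = -24448 - 1*(-117600) = -24448 + 117600 = 93152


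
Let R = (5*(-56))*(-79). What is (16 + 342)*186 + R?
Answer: 88708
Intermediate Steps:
R = 22120 (R = -280*(-79) = 22120)
(16 + 342)*186 + R = (16 + 342)*186 + 22120 = 358*186 + 22120 = 66588 + 22120 = 88708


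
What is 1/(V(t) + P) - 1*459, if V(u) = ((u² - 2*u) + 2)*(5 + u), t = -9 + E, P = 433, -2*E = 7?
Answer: -3456737/7531 ≈ -459.00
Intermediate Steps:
E = -7/2 (E = -½*7 = -7/2 ≈ -3.5000)
t = -25/2 (t = -9 - 7/2 = -25/2 ≈ -12.500)
V(u) = (5 + u)*(2 + u² - 2*u) (V(u) = (2 + u² - 2*u)*(5 + u) = (5 + u)*(2 + u² - 2*u))
1/(V(t) + P) - 1*459 = 1/((10 + (-25/2)³ - 8*(-25/2) + 3*(-25/2)²) + 433) - 1*459 = 1/((10 - 15625/8 + 100 + 3*(625/4)) + 433) - 459 = 1/((10 - 15625/8 + 100 + 1875/4) + 433) - 459 = 1/(-10995/8 + 433) - 459 = 1/(-7531/8) - 459 = -8/7531 - 459 = -3456737/7531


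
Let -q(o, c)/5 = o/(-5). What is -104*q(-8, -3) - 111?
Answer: 721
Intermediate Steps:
q(o, c) = o (q(o, c) = -5*o/(-5) = -5*o*(-1)/5 = -(-1)*o = o)
-104*q(-8, -3) - 111 = -104*(-8) - 111 = 832 - 111 = 721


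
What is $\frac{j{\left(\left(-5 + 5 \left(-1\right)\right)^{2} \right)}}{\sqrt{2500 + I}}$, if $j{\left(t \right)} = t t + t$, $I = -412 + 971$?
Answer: $\frac{10100 \sqrt{3059}}{3059} \approx 182.61$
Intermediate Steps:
$I = 559$
$j{\left(t \right)} = t + t^{2}$ ($j{\left(t \right)} = t^{2} + t = t + t^{2}$)
$\frac{j{\left(\left(-5 + 5 \left(-1\right)\right)^{2} \right)}}{\sqrt{2500 + I}} = \frac{\left(-5 + 5 \left(-1\right)\right)^{2} \left(1 + \left(-5 + 5 \left(-1\right)\right)^{2}\right)}{\sqrt{2500 + 559}} = \frac{\left(-5 - 5\right)^{2} \left(1 + \left(-5 - 5\right)^{2}\right)}{\sqrt{3059}} = \left(-10\right)^{2} \left(1 + \left(-10\right)^{2}\right) \frac{\sqrt{3059}}{3059} = 100 \left(1 + 100\right) \frac{\sqrt{3059}}{3059} = 100 \cdot 101 \frac{\sqrt{3059}}{3059} = 10100 \frac{\sqrt{3059}}{3059} = \frac{10100 \sqrt{3059}}{3059}$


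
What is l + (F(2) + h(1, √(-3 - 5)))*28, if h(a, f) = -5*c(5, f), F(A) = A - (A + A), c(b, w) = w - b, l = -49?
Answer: 595 - 280*I*√2 ≈ 595.0 - 395.98*I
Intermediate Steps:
F(A) = -A (F(A) = A - 2*A = -A)
h(a, f) = 25 - 5*f (h(a, f) = -5*(f - 1*5) = -5*(f - 5) = -5*(-5 + f) = 25 - 5*f)
l + (F(2) + h(1, √(-3 - 5)))*28 = -49 + (-1*2 + (25 - 5*√(-3 - 5)))*28 = -49 + (-2 + (25 - 10*I*√2))*28 = -49 + (23 - 10*I*√2)*28 = -49 + (644 - 280*I*√2) = 595 - 280*I*√2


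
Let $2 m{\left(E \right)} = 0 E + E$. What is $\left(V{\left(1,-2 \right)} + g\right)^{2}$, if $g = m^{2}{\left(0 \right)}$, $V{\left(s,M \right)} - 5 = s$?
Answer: $36$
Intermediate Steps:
$V{\left(s,M \right)} = 5 + s$
$m{\left(E \right)} = \frac{E}{2}$ ($m{\left(E \right)} = \frac{0 E + E}{2} = \frac{0 + E}{2} = \frac{E}{2}$)
$g = 0$ ($g = \left(\frac{1}{2} \cdot 0\right)^{2} = 0^{2} = 0$)
$\left(V{\left(1,-2 \right)} + g\right)^{2} = \left(\left(5 + 1\right) + 0\right)^{2} = \left(6 + 0\right)^{2} = 6^{2} = 36$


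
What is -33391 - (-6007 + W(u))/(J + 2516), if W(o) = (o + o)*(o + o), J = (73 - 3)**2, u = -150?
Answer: -247711649/7416 ≈ -33402.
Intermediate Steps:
J = 4900 (J = 70**2 = 4900)
W(o) = 4*o**2 (W(o) = (2*o)*(2*o) = 4*o**2)
-33391 - (-6007 + W(u))/(J + 2516) = -33391 - (-6007 + 4*(-150)**2)/(4900 + 2516) = -33391 - (-6007 + 4*22500)/7416 = -33391 - (-6007 + 90000)/7416 = -33391 - 83993/7416 = -247711649/7416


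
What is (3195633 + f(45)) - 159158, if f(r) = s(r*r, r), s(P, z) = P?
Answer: 3038500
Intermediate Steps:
f(r) = r² (f(r) = r*r = r²)
(3195633 + f(45)) - 159158 = (3195633 + 45²) - 159158 = (3195633 + 2025) - 159158 = 3197658 - 159158 = 3038500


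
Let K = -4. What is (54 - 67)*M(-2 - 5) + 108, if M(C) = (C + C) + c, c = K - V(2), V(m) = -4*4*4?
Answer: -490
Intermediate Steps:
V(m) = -64 (V(m) = -16*4 = -64)
c = 60 (c = -4 - 1*(-64) = -4 + 64 = 60)
M(C) = 60 + 2*C (M(C) = (C + C) + 60 = 2*C + 60 = 60 + 2*C)
(54 - 67)*M(-2 - 5) + 108 = (54 - 67)*(60 + 2*(-2 - 5)) + 108 = -13*(60 + 2*(-7)) + 108 = -13*(60 - 14) + 108 = -13*46 + 108 = -598 + 108 = -490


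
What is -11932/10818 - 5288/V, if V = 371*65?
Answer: -172472882/130438035 ≈ -1.3223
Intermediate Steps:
V = 24115
-11932/10818 - 5288/V = -11932/10818 - 5288/24115 = -11932*1/10818 - 5288*1/24115 = -5966/5409 - 5288/24115 = -172472882/130438035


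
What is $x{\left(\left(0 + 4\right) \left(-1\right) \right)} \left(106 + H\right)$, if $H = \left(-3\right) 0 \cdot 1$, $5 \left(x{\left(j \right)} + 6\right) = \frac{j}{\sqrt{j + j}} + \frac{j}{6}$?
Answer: $- \frac{9752}{15} + \frac{106 i \sqrt{2}}{5} \approx -650.13 + 29.981 i$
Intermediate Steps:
$x{\left(j \right)} = -6 + \frac{j}{30} + \frac{\sqrt{2} \sqrt{j}}{10}$ ($x{\left(j \right)} = -6 + \frac{\frac{j}{\sqrt{j + j}} + \frac{j}{6}}{5} = -6 + \frac{\frac{j}{\sqrt{2 j}} + j \frac{1}{6}}{5} = -6 + \frac{\frac{j}{\sqrt{2} \sqrt{j}} + \frac{j}{6}}{5} = -6 + \frac{j \frac{\sqrt{2}}{2 \sqrt{j}} + \frac{j}{6}}{5} = -6 + \frac{\frac{\sqrt{2} \sqrt{j}}{2} + \frac{j}{6}}{5} = -6 + \frac{\frac{j}{6} + \frac{\sqrt{2} \sqrt{j}}{2}}{5} = -6 + \left(\frac{j}{30} + \frac{\sqrt{2} \sqrt{j}}{10}\right) = -6 + \frac{j}{30} + \frac{\sqrt{2} \sqrt{j}}{10}$)
$H = 0$ ($H = 0 \cdot 1 = 0$)
$x{\left(\left(0 + 4\right) \left(-1\right) \right)} \left(106 + H\right) = \left(-6 + \frac{\left(0 + 4\right) \left(-1\right)}{30} + \frac{\sqrt{2} \sqrt{\left(0 + 4\right) \left(-1\right)}}{10}\right) \left(106 + 0\right) = \left(-6 + \frac{4 \left(-1\right)}{30} + \frac{\sqrt{2} \sqrt{4 \left(-1\right)}}{10}\right) 106 = \left(-6 + \frac{1}{30} \left(-4\right) + \frac{\sqrt{2} \sqrt{-4}}{10}\right) 106 = \left(-6 - \frac{2}{15} + \frac{\sqrt{2} \cdot 2 i}{10}\right) 106 = \left(-6 - \frac{2}{15} + \frac{i \sqrt{2}}{5}\right) 106 = \left(- \frac{92}{15} + \frac{i \sqrt{2}}{5}\right) 106 = - \frac{9752}{15} + \frac{106 i \sqrt{2}}{5}$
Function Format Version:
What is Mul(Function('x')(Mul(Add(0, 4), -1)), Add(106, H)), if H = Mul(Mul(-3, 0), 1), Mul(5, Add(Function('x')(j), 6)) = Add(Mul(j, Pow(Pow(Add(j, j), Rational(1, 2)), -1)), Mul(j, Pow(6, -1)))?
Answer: Add(Rational(-9752, 15), Mul(Rational(106, 5), I, Pow(2, Rational(1, 2)))) ≈ Add(-650.13, Mul(29.981, I))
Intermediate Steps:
Function('x')(j) = Add(-6, Mul(Rational(1, 30), j), Mul(Rational(1, 10), Pow(2, Rational(1, 2)), Pow(j, Rational(1, 2)))) (Function('x')(j) = Add(-6, Mul(Rational(1, 5), Add(Mul(j, Pow(Pow(Add(j, j), Rational(1, 2)), -1)), Mul(j, Pow(6, -1))))) = Add(-6, Mul(Rational(1, 5), Add(Mul(j, Pow(Pow(Mul(2, j), Rational(1, 2)), -1)), Mul(j, Rational(1, 6))))) = Add(-6, Mul(Rational(1, 5), Add(Mul(j, Pow(Mul(Pow(2, Rational(1, 2)), Pow(j, Rational(1, 2))), -1)), Mul(Rational(1, 6), j)))) = Add(-6, Mul(Rational(1, 5), Add(Mul(j, Mul(Rational(1, 2), Pow(2, Rational(1, 2)), Pow(j, Rational(-1, 2)))), Mul(Rational(1, 6), j)))) = Add(-6, Mul(Rational(1, 5), Add(Mul(Rational(1, 2), Pow(2, Rational(1, 2)), Pow(j, Rational(1, 2))), Mul(Rational(1, 6), j)))) = Add(-6, Mul(Rational(1, 5), Add(Mul(Rational(1, 6), j), Mul(Rational(1, 2), Pow(2, Rational(1, 2)), Pow(j, Rational(1, 2)))))) = Add(-6, Add(Mul(Rational(1, 30), j), Mul(Rational(1, 10), Pow(2, Rational(1, 2)), Pow(j, Rational(1, 2))))) = Add(-6, Mul(Rational(1, 30), j), Mul(Rational(1, 10), Pow(2, Rational(1, 2)), Pow(j, Rational(1, 2)))))
H = 0 (H = Mul(0, 1) = 0)
Mul(Function('x')(Mul(Add(0, 4), -1)), Add(106, H)) = Mul(Add(-6, Mul(Rational(1, 30), Mul(Add(0, 4), -1)), Mul(Rational(1, 10), Pow(2, Rational(1, 2)), Pow(Mul(Add(0, 4), -1), Rational(1, 2)))), Add(106, 0)) = Mul(Add(-6, Mul(Rational(1, 30), Mul(4, -1)), Mul(Rational(1, 10), Pow(2, Rational(1, 2)), Pow(Mul(4, -1), Rational(1, 2)))), 106) = Mul(Add(-6, Mul(Rational(1, 30), -4), Mul(Rational(1, 10), Pow(2, Rational(1, 2)), Pow(-4, Rational(1, 2)))), 106) = Mul(Add(-6, Rational(-2, 15), Mul(Rational(1, 10), Pow(2, Rational(1, 2)), Mul(2, I))), 106) = Mul(Add(-6, Rational(-2, 15), Mul(Rational(1, 5), I, Pow(2, Rational(1, 2)))), 106) = Mul(Add(Rational(-92, 15), Mul(Rational(1, 5), I, Pow(2, Rational(1, 2)))), 106) = Add(Rational(-9752, 15), Mul(Rational(106, 5), I, Pow(2, Rational(1, 2))))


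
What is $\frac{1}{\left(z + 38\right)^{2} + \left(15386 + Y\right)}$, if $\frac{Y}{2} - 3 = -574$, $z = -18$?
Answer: $\frac{1}{14644} \approx 6.8287 \cdot 10^{-5}$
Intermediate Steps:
$Y = -1142$ ($Y = 6 + 2 \left(-574\right) = 6 - 1148 = -1142$)
$\frac{1}{\left(z + 38\right)^{2} + \left(15386 + Y\right)} = \frac{1}{\left(-18 + 38\right)^{2} + \left(15386 - 1142\right)} = \frac{1}{20^{2} + 14244} = \frac{1}{400 + 14244} = \frac{1}{14644}$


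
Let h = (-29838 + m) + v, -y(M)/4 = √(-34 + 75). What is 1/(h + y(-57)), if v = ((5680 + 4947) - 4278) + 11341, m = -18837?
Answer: -30985/960069569 + 4*√41/960069569 ≈ -3.2247e-5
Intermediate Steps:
y(M) = -4*√41 (y(M) = -4*√(-34 + 75) = -4*√41)
v = 17690 (v = (10627 - 4278) + 11341 = 6349 + 11341 = 17690)
h = -30985 (h = (-29838 - 18837) + 17690 = -48675 + 17690 = -30985)
1/(h + y(-57)) = 1/(-30985 - 4*√41)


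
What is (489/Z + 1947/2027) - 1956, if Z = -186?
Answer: -246028031/125674 ≈ -1957.7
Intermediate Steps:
(489/Z + 1947/2027) - 1956 = (489/(-186) + 1947/2027) - 1956 = (489*(-1/186) + 1947*(1/2027)) - 1956 = (-163/62 + 1947/2027) - 1956 = -209687/125674 - 1956 = -246028031/125674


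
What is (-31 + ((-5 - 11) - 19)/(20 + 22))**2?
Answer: 36481/36 ≈ 1013.4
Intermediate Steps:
(-31 + ((-5 - 11) - 19)/(20 + 22))**2 = (-31 + (-16 - 19)/42)**2 = (-31 - 35*1/42)**2 = (-31 - 5/6)**2 = (-191/6)**2 = 36481/36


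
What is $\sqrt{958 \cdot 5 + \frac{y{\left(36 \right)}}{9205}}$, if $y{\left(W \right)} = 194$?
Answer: $\frac{4 \sqrt{25366761595}}{9205} \approx 69.21$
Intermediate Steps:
$\sqrt{958 \cdot 5 + \frac{y{\left(36 \right)}}{9205}} = \sqrt{958 \cdot 5 + \frac{194}{9205}} = \sqrt{4790 + 194 \cdot \frac{1}{9205}} = \sqrt{4790 + \frac{194}{9205}} = \sqrt{\frac{44092144}{9205}} = \frac{4 \sqrt{25366761595}}{9205}$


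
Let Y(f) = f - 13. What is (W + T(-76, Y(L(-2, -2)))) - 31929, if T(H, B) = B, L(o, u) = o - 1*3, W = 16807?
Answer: -15140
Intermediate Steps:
L(o, u) = -3 + o (L(o, u) = o - 3 = -3 + o)
Y(f) = -13 + f
(W + T(-76, Y(L(-2, -2)))) - 31929 = (16807 + (-13 + (-3 - 2))) - 31929 = (16807 + (-13 - 5)) - 31929 = (16807 - 18) - 31929 = 16789 - 31929 = -15140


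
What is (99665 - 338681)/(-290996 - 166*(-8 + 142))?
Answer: 29877/39155 ≈ 0.76304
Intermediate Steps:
(99665 - 338681)/(-290996 - 166*(-8 + 142)) = -239016/(-290996 - 166*134) = -239016/(-290996 - 22244) = -239016/(-313240) = -239016*(-1/313240) = 29877/39155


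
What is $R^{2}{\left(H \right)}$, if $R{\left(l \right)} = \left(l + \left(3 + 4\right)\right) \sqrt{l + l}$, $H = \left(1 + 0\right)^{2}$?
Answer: $128$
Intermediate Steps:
$H = 1$ ($H = 1^{2} = 1$)
$R{\left(l \right)} = \sqrt{2} \sqrt{l} \left(7 + l\right)$ ($R{\left(l \right)} = \left(l + 7\right) \sqrt{2 l} = \left(7 + l\right) \sqrt{2} \sqrt{l} = \sqrt{2} \sqrt{l} \left(7 + l\right)$)
$R^{2}{\left(H \right)} = \left(\sqrt{2} \sqrt{1} \left(7 + 1\right)\right)^{2} = \left(\sqrt{2} \cdot 1 \cdot 8\right)^{2} = \left(8 \sqrt{2}\right)^{2} = 128$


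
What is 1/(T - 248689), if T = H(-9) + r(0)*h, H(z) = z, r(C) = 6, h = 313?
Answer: -1/246820 ≈ -4.0515e-6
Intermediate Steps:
T = 1869 (T = -9 + 6*313 = -9 + 1878 = 1869)
1/(T - 248689) = 1/(1869 - 248689) = 1/(-246820) = -1/246820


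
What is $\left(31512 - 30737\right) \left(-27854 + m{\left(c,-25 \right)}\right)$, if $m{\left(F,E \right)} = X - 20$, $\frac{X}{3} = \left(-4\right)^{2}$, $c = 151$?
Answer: $-21565150$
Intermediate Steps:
$X = 48$ ($X = 3 \left(-4\right)^{2} = 3 \cdot 16 = 48$)
$m{\left(F,E \right)} = 28$ ($m{\left(F,E \right)} = 48 - 20 = 28$)
$\left(31512 - 30737\right) \left(-27854 + m{\left(c,-25 \right)}\right) = \left(31512 - 30737\right) \left(-27854 + 28\right) = 775 \left(-27826\right) = -21565150$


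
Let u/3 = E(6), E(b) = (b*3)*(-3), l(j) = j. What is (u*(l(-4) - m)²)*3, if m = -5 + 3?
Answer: -1944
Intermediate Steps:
E(b) = -9*b (E(b) = (3*b)*(-3) = -9*b)
u = -162 (u = 3*(-9*6) = 3*(-54) = -162)
m = -2
(u*(l(-4) - m)²)*3 = -162*(-4 - 1*(-2))²*3 = -162*(-4 + 2)²*3 = -162*(-2)²*3 = -162*4*3 = -648*3 = -1944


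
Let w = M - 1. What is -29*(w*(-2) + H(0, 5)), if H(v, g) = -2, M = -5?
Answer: -290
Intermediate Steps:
w = -6 (w = -5 - 1 = -6)
-29*(w*(-2) + H(0, 5)) = -29*(-6*(-2) - 2) = -29*(12 - 2) = -29*10 = -290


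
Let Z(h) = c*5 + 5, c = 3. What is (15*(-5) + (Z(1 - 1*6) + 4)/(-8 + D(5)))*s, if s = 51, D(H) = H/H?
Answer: -27999/7 ≈ -3999.9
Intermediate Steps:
D(H) = 1
Z(h) = 20 (Z(h) = 3*5 + 5 = 15 + 5 = 20)
(15*(-5) + (Z(1 - 1*6) + 4)/(-8 + D(5)))*s = (15*(-5) + (20 + 4)/(-8 + 1))*51 = (-75 + 24/(-7))*51 = (-75 + 24*(-⅐))*51 = (-75 - 24/7)*51 = -549/7*51 = -27999/7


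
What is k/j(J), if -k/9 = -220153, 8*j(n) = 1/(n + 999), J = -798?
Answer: 3186054216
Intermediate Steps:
j(n) = 1/(8*(999 + n)) (j(n) = 1/(8*(n + 999)) = 1/(8*(999 + n)))
k = 1981377 (k = -9*(-220153) = 1981377)
k/j(J) = 1981377/((1/(8*(999 - 798)))) = 1981377/(((⅛)/201)) = 1981377/(((⅛)*(1/201))) = 1981377/(1/1608) = 1981377*1608 = 3186054216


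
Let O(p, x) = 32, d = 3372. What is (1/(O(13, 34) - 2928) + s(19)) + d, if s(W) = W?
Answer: 9820335/2896 ≈ 3391.0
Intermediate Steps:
(1/(O(13, 34) - 2928) + s(19)) + d = (1/(32 - 2928) + 19) + 3372 = (1/(-2896) + 19) + 3372 = (-1/2896 + 19) + 3372 = 55023/2896 + 3372 = 9820335/2896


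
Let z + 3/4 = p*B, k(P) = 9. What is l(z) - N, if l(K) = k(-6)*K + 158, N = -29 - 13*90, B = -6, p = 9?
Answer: 3457/4 ≈ 864.25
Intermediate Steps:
z = -219/4 (z = -¾ + 9*(-6) = -¾ - 54 = -219/4 ≈ -54.750)
N = -1199 (N = -29 - 1170 = -1199)
l(K) = 158 + 9*K (l(K) = 9*K + 158 = 158 + 9*K)
l(z) - N = (158 + 9*(-219/4)) - 1*(-1199) = (158 - 1971/4) + 1199 = -1339/4 + 1199 = 3457/4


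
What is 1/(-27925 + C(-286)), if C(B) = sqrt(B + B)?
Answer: -27925/779806197 - 2*I*sqrt(143)/779806197 ≈ -3.581e-5 - 3.067e-8*I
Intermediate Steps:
C(B) = sqrt(2)*sqrt(B) (C(B) = sqrt(2*B) = sqrt(2)*sqrt(B))
1/(-27925 + C(-286)) = 1/(-27925 + sqrt(2)*sqrt(-286)) = 1/(-27925 + sqrt(2)*(I*sqrt(286))) = 1/(-27925 + 2*I*sqrt(143))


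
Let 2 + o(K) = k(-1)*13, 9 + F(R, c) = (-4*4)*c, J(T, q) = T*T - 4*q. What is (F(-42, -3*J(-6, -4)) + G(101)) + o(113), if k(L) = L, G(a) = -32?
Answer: 2440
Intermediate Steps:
J(T, q) = T² - 4*q
F(R, c) = -9 - 16*c (F(R, c) = -9 + (-4*4)*c = -9 - 16*c)
o(K) = -15 (o(K) = -2 - 1*13 = -2 - 13 = -15)
(F(-42, -3*J(-6, -4)) + G(101)) + o(113) = ((-9 - (-48)*((-6)² - 4*(-4))) - 32) - 15 = ((-9 - (-48)*(36 + 16)) - 32) - 15 = ((-9 - (-48)*52) - 32) - 15 = ((-9 - 16*(-156)) - 32) - 15 = ((-9 + 2496) - 32) - 15 = (2487 - 32) - 15 = 2455 - 15 = 2440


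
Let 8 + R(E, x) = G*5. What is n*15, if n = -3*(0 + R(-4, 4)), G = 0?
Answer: 360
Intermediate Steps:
R(E, x) = -8 (R(E, x) = -8 + 0*5 = -8 + 0 = -8)
n = 24 (n = -3*(0 - 8) = -3*(-8) = 24)
n*15 = 24*15 = 360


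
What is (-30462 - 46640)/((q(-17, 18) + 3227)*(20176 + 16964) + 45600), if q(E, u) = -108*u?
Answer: -38551/23848110 ≈ -0.0016165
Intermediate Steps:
(-30462 - 46640)/((q(-17, 18) + 3227)*(20176 + 16964) + 45600) = (-30462 - 46640)/((-108*18 + 3227)*(20176 + 16964) + 45600) = -77102/((-1944 + 3227)*37140 + 45600) = -77102/(1283*37140 + 45600) = -77102/(47650620 + 45600) = -77102/47696220 = -77102*1/47696220 = -38551/23848110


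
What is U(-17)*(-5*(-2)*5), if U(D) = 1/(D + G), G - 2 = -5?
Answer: -5/2 ≈ -2.5000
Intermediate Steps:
G = -3 (G = 2 - 5 = -3)
U(D) = 1/(-3 + D) (U(D) = 1/(D - 3) = 1/(-3 + D))
U(-17)*(-5*(-2)*5) = (-5*(-2)*5)/(-3 - 17) = (10*5)/(-20) = -1/20*50 = -5/2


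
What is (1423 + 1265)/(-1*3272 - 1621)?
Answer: -128/233 ≈ -0.54936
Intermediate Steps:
(1423 + 1265)/(-1*3272 - 1621) = 2688/(-3272 - 1621) = 2688/(-4893) = 2688*(-1/4893) = -128/233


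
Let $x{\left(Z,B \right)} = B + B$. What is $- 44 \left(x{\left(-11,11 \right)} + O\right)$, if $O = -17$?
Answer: $-220$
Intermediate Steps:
$x{\left(Z,B \right)} = 2 B$
$- 44 \left(x{\left(-11,11 \right)} + O\right) = - 44 \left(2 \cdot 11 - 17\right) = - 44 \left(22 - 17\right) = \left(-44\right) 5 = -220$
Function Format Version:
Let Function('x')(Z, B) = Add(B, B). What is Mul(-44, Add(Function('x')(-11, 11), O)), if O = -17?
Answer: -220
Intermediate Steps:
Function('x')(Z, B) = Mul(2, B)
Mul(-44, Add(Function('x')(-11, 11), O)) = Mul(-44, Add(Mul(2, 11), -17)) = Mul(-44, Add(22, -17)) = Mul(-44, 5) = -220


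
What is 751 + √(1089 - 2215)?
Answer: 751 + I*√1126 ≈ 751.0 + 33.556*I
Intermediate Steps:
751 + √(1089 - 2215) = 751 + √(-1126) = 751 + I*√1126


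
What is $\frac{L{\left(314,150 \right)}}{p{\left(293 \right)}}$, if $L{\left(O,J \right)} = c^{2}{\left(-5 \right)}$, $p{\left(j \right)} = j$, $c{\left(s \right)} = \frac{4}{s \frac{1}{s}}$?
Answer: $\frac{16}{293} \approx 0.054608$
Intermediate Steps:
$c{\left(s \right)} = 4$ ($c{\left(s \right)} = \frac{4}{1} = 4 \cdot 1 = 4$)
$L{\left(O,J \right)} = 16$ ($L{\left(O,J \right)} = 4^{2} = 16$)
$\frac{L{\left(314,150 \right)}}{p{\left(293 \right)}} = \frac{16}{293}$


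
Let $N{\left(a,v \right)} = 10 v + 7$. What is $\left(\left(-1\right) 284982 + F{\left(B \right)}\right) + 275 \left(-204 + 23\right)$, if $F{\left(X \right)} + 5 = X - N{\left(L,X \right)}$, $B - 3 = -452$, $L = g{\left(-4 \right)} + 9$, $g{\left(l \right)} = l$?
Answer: $-330728$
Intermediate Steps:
$L = 5$ ($L = -4 + 9 = 5$)
$N{\left(a,v \right)} = 7 + 10 v$
$B = -449$ ($B = 3 - 452 = -449$)
$F{\left(X \right)} = -12 - 9 X$ ($F{\left(X \right)} = -5 - \left(7 + 9 X\right) = -12 - 9 X$)
$\left(\left(-1\right) 284982 + F{\left(B \right)}\right) + 275 \left(-204 + 23\right) = \left(\left(-1\right) 284982 - -4029\right) + 275 \left(-204 + 23\right) = \left(-284982 + \left(-12 + 4041\right)\right) + 275 \left(-181\right) = \left(-284982 + 4029\right) - 49775 = -280953 - 49775 = -330728$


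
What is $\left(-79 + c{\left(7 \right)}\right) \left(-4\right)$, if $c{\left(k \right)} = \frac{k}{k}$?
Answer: $312$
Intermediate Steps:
$c{\left(k \right)} = 1$
$\left(-79 + c{\left(7 \right)}\right) \left(-4\right) = \left(-79 + 1\right) \left(-4\right) = \left(-78\right) \left(-4\right) = 312$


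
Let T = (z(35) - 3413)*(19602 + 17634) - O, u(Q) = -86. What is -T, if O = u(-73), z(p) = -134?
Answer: 132076006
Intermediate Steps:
O = -86
T = -132076006 (T = (-134 - 3413)*(19602 + 17634) - 1*(-86) = -3547*37236 + 86 = -132076092 + 86 = -132076006)
-T = -1*(-132076006) = 132076006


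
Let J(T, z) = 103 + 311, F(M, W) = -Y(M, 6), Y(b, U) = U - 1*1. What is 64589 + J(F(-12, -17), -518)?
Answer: 65003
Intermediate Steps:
Y(b, U) = -1 + U (Y(b, U) = U - 1 = -1 + U)
F(M, W) = -5 (F(M, W) = -(-1 + 6) = -1*5 = -5)
J(T, z) = 414
64589 + J(F(-12, -17), -518) = 64589 + 414 = 65003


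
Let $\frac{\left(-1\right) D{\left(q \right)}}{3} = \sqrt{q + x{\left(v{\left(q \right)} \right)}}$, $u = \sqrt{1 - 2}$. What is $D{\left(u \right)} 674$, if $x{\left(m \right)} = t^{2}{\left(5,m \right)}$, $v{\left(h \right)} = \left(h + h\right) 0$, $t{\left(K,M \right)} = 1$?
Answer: $- 2022 \sqrt{1 + i} \approx -2221.5 - 920.19 i$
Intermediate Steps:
$v{\left(h \right)} = 0$ ($v{\left(h \right)} = 2 h 0 = 0$)
$u = i$ ($u = \sqrt{-1} = i \approx 1.0 i$)
$x{\left(m \right)} = 1$ ($x{\left(m \right)} = 1^{2} = 1$)
$D{\left(q \right)} = - 3 \sqrt{1 + q}$ ($D{\left(q \right)} = - 3 \sqrt{q + 1} = - 3 \sqrt{1 + q}$)
$D{\left(u \right)} 674 = - 3 \sqrt{1 + i} 674 = - 2022 \sqrt{1 + i}$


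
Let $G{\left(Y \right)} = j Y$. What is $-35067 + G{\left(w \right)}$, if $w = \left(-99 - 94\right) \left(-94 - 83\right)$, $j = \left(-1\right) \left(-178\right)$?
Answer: $6045591$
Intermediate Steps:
$j = 178$
$w = 34161$ ($w = \left(-193\right) \left(-177\right) = 34161$)
$G{\left(Y \right)} = 178 Y$
$-35067 + G{\left(w \right)} = -35067 + 178 \cdot 34161 = -35067 + 6080658 = 6045591$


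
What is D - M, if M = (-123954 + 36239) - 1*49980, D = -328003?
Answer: -190308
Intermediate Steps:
M = -137695 (M = -87715 - 49980 = -137695)
D - M = -328003 - 1*(-137695) = -328003 + 137695 = -190308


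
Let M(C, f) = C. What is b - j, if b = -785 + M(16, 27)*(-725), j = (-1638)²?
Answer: -2695429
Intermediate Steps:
j = 2683044
b = -12385 (b = -785 + 16*(-725) = -785 - 11600 = -12385)
b - j = -12385 - 1*2683044 = -12385 - 2683044 = -2695429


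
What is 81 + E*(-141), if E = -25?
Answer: 3606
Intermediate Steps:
81 + E*(-141) = 81 - 25*(-141) = 81 + 3525 = 3606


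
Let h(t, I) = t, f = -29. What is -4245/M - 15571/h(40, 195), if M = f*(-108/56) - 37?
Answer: -1300703/2120 ≈ -613.54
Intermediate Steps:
M = 265/14 (M = -(-3132)/56 - 37 = -29*(-27/14) - 37 = 783/14 - 37 = 265/14 ≈ 18.929)
-4245/M - 15571/h(40, 195) = -4245/265/14 - 15571/40 = -4245*14/265 - 15571*1/40 = -11886/53 - 15571/40 = -1300703/2120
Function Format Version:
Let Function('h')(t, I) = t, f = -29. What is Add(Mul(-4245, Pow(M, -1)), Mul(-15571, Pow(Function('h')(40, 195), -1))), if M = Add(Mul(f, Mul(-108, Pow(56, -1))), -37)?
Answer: Rational(-1300703, 2120) ≈ -613.54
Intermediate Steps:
M = Rational(265, 14) (M = Add(Mul(-29, Mul(-108, Pow(56, -1))), -37) = Add(Mul(-29, Mul(-108, Rational(1, 56))), -37) = Add(Mul(-29, Rational(-27, 14)), -37) = Add(Rational(783, 14), -37) = Rational(265, 14) ≈ 18.929)
Add(Mul(-4245, Pow(M, -1)), Mul(-15571, Pow(Function('h')(40, 195), -1))) = Add(Mul(-4245, Pow(Rational(265, 14), -1)), Mul(-15571, Pow(40, -1))) = Add(Mul(-4245, Rational(14, 265)), Mul(-15571, Rational(1, 40))) = Add(Rational(-11886, 53), Rational(-15571, 40)) = Rational(-1300703, 2120)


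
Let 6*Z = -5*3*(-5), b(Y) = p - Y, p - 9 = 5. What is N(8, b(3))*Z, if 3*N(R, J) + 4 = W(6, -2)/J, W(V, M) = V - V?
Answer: -50/3 ≈ -16.667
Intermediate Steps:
W(V, M) = 0
p = 14 (p = 9 + 5 = 14)
b(Y) = 14 - Y
N(R, J) = -4/3 (N(R, J) = -4/3 + (0/J)/3 = -4/3 + (1/3)*0 = -4/3 + 0 = -4/3)
Z = 25/2 (Z = (-5*3*(-5))/6 = (-15*(-5))/6 = (1/6)*75 = 25/2 ≈ 12.500)
N(8, b(3))*Z = -4/3*25/2 = -50/3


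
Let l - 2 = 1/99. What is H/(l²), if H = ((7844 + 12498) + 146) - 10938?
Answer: 93599550/39601 ≈ 2363.6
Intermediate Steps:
H = 9550 (H = (20342 + 146) - 10938 = 20488 - 10938 = 9550)
l = 199/99 (l = 2 + 1/99 = 199/99 ≈ 2.0101)
H/(l²) = 9550/((199/99)²) = 9550/(39601/9801) = 9550*(9801/39601) = 93599550/39601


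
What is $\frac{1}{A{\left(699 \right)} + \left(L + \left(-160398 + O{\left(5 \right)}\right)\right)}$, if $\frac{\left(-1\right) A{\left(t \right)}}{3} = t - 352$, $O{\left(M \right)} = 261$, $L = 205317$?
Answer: $\frac{1}{44139} \approx 2.2656 \cdot 10^{-5}$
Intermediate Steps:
$A{\left(t \right)} = 1056 - 3 t$ ($A{\left(t \right)} = - 3 \left(t - 352\right) = - 3 \left(-352 + t\right) = 1056 - 3 t$)
$\frac{1}{A{\left(699 \right)} + \left(L + \left(-160398 + O{\left(5 \right)}\right)\right)} = \frac{1}{\left(1056 - 2097\right) + \left(205317 + \left(-160398 + 261\right)\right)} = \frac{1}{\left(1056 - 2097\right) + \left(205317 - 160137\right)} = \frac{1}{-1041 + 45180} = \frac{1}{44139}$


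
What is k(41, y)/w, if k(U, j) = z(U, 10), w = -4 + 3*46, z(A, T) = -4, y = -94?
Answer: -2/67 ≈ -0.029851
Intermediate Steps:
w = 134 (w = -4 + 138 = 134)
k(U, j) = -4
k(41, y)/w = -4/134 = -4*1/134 = -2/67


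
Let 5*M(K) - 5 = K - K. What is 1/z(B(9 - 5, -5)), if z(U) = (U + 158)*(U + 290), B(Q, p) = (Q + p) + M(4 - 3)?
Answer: 1/45820 ≈ 2.1825e-5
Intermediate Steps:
M(K) = 1 (M(K) = 1 + (K - K)/5 = 1 + (1/5)*0 = 1 + 0 = 1)
B(Q, p) = 1 + Q + p (B(Q, p) = (Q + p) + 1 = 1 + Q + p)
z(U) = (158 + U)*(290 + U)
1/z(B(9 - 5, -5)) = 1/(45820 + (1 + (9 - 5) - 5)**2 + 448*(1 + (9 - 5) - 5)) = 1/(45820 + (1 + 4 - 5)**2 + 448*(1 + 4 - 5)) = 1/(45820 + 0**2 + 448*0) = 1/(45820 + 0 + 0) = 1/45820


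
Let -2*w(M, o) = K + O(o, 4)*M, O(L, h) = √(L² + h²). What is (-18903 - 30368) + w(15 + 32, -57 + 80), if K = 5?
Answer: -98547/2 - 47*√545/2 ≈ -49822.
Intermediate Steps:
w(M, o) = -5/2 - M*√(16 + o²)/2 (w(M, o) = -(5 + √(o² + 4²)*M)/2 = -(5 + √(o² + 16)*M)/2 = -(5 + √(16 + o²)*M)/2 = -(5 + M*√(16 + o²))/2 = -5/2 - M*√(16 + o²)/2)
(-18903 - 30368) + w(15 + 32, -57 + 80) = (-18903 - 30368) + (-5/2 - (15 + 32)*√(16 + (-57 + 80)²)/2) = -49271 + (-5/2 - ½*47*√(16 + 23²)) = -49271 + (-5/2 - ½*47*√(16 + 529)) = -49271 + (-5/2 - ½*47*√545) = -49271 + (-5/2 - 47*√545/2) = -98547/2 - 47*√545/2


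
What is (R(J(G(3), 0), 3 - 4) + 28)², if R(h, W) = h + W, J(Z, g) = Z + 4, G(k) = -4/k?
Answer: 7921/9 ≈ 880.11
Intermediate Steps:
J(Z, g) = 4 + Z
R(h, W) = W + h
(R(J(G(3), 0), 3 - 4) + 28)² = (((3 - 4) + (4 - 4/3)) + 28)² = ((-1 + (4 - 4*⅓)) + 28)² = ((-1 + (4 - 4/3)) + 28)² = ((-1 + 8/3) + 28)² = (5/3 + 28)² = (89/3)² = 7921/9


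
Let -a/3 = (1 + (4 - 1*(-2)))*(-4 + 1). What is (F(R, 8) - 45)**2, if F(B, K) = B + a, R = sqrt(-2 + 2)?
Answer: 324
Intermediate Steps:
R = 0 (R = sqrt(0) = 0)
a = 63 (a = -3*(1 + (4 - 1*(-2)))*(-4 + 1) = -3*(1 + (4 + 2))*(-3) = -3*(1 + 6)*(-3) = -21*(-3) = -3*(-21) = 63)
F(B, K) = 63 + B (F(B, K) = B + 63 = 63 + B)
(F(R, 8) - 45)**2 = ((63 + 0) - 45)**2 = (63 - 45)**2 = 18**2 = 324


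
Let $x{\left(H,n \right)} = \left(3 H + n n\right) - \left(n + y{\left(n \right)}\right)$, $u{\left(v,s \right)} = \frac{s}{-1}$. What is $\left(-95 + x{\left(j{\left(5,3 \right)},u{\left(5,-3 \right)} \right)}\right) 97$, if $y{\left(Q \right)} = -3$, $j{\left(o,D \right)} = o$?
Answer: $-6887$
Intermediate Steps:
$u{\left(v,s \right)} = - s$ ($u{\left(v,s \right)} = s \left(-1\right) = - s$)
$x{\left(H,n \right)} = 3 + n^{2} - n + 3 H$ ($x{\left(H,n \right)} = \left(3 H + n n\right) - \left(n - 3\right) = \left(3 H + n^{2}\right) - \left(-3 + n\right) = \left(n^{2} + 3 H\right) - \left(-3 + n\right) = 3 + n^{2} - n + 3 H$)
$\left(-95 + x{\left(j{\left(5,3 \right)},u{\left(5,-3 \right)} \right)}\right) 97 = \left(-95 + \left(3 + \left(\left(-1\right) \left(-3\right)\right)^{2} - \left(-1\right) \left(-3\right) + 3 \cdot 5\right)\right) 97 = \left(-95 + \left(3 + 3^{2} - 3 + 15\right)\right) 97 = \left(-95 + \left(3 + 9 - 3 + 15\right)\right) 97 = \left(-95 + 24\right) 97 = \left(-71\right) 97 = -6887$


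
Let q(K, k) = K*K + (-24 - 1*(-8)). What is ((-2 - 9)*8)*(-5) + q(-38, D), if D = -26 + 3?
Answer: 1868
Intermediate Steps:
D = -23
q(K, k) = -16 + K² (q(K, k) = K² + (-24 + 8) = K² - 16 = -16 + K²)
((-2 - 9)*8)*(-5) + q(-38, D) = ((-2 - 9)*8)*(-5) + (-16 + (-38)²) = -11*8*(-5) + (-16 + 1444) = -88*(-5) + 1428 = 440 + 1428 = 1868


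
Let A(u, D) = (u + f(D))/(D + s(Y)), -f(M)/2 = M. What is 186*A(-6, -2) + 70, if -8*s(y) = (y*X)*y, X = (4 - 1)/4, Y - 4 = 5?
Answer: 33394/307 ≈ 108.78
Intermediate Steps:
f(M) = -2*M
Y = 9 (Y = 4 + 5 = 9)
X = 3/4 (X = 3*(1/4) = 3/4 ≈ 0.75000)
s(y) = -3*y**2/32 (s(y) = -y*(3/4)*y/8 = -3*y/4*y/8 = -3*y**2/32)
A(u, D) = (u - 2*D)/(-243/32 + D) (A(u, D) = (u - 2*D)/(D - 3/32*9**2) = (u - 2*D)/(D - 3/32*81) = (u - 2*D)/(D - 243/32) = (u - 2*D)/(-243/32 + D))
186*A(-6, -2) + 70 = 186*(32*(-6 - 2*(-2))/(-243 + 32*(-2))) + 70 = 186*(32*(-6 + 4)/(-243 - 64)) + 70 = 186*(32*(-2)/(-307)) + 70 = 186*(32*(-1/307)*(-2)) + 70 = 186*(64/307) + 70 = 11904/307 + 70 = 33394/307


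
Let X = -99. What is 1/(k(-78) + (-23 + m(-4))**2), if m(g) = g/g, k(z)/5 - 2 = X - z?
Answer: 1/389 ≈ 0.0025707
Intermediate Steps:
k(z) = -485 - 5*z (k(z) = 10 + 5*(-99 - z) = 10 + (-495 - 5*z) = -485 - 5*z)
m(g) = 1
1/(k(-78) + (-23 + m(-4))**2) = 1/((-485 - 5*(-78)) + (-23 + 1)**2) = 1/((-485 + 390) + (-22)**2) = 1/(-95 + 484) = 1/389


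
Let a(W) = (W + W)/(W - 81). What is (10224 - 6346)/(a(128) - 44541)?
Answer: -182266/2093171 ≈ -0.087077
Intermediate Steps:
a(W) = 2*W/(-81 + W) (a(W) = (2*W)/(-81 + W) = 2*W/(-81 + W))
(10224 - 6346)/(a(128) - 44541) = (10224 - 6346)/(2*128/(-81 + 128) - 44541) = 3878/(2*128/47 - 44541) = 3878/(2*128*(1/47) - 44541) = 3878/(256/47 - 44541) = 3878/(-2093171/47) = 3878*(-47/2093171) = -182266/2093171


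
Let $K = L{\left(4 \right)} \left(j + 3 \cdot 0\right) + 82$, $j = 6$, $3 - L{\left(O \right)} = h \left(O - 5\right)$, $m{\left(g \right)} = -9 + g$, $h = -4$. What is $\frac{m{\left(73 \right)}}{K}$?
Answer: $\frac{16}{19} \approx 0.8421$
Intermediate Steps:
$L{\left(O \right)} = -17 + 4 O$ ($L{\left(O \right)} = 3 - - 4 \left(O - 5\right) = 3 - - 4 \left(-5 + O\right) = 3 - \left(20 - 4 O\right) = 3 + \left(-20 + 4 O\right) = -17 + 4 O$)
$K = 76$ ($K = \left(-17 + 4 \cdot 4\right) \left(6 + 3 \cdot 0\right) + 82 = \left(-17 + 16\right) \left(6 + 0\right) + 82 = \left(-1\right) 6 + 82 = -6 + 82 = 76$)
$\frac{m{\left(73 \right)}}{K} = \frac{-9 + 73}{76} = 64 \cdot \frac{1}{76} = \frac{16}{19}$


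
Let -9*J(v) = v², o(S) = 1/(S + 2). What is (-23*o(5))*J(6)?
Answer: 92/7 ≈ 13.143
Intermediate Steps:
o(S) = 1/(2 + S)
J(v) = -v²/9
(-23*o(5))*J(6) = (-23/(2 + 5))*(-⅑*6²) = (-23/7)*(-⅑*36) = -23*⅐*(-4) = -23/7*(-4) = 92/7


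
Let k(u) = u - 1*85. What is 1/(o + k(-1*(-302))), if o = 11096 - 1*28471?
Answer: -1/17158 ≈ -5.8282e-5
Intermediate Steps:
o = -17375 (o = 11096 - 28471 = -17375)
k(u) = -85 + u (k(u) = u - 85 = -85 + u)
1/(o + k(-1*(-302))) = 1/(-17375 + (-85 - 1*(-302))) = 1/(-17375 + (-85 + 302)) = 1/(-17375 + 217) = 1/(-17158) = -1/17158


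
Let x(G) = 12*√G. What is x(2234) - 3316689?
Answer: -3316689 + 12*√2234 ≈ -3.3161e+6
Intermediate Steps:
x(2234) - 3316689 = 12*√2234 - 3316689 = -3316689 + 12*√2234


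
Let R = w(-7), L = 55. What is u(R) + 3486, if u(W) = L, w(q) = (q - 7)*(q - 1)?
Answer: 3541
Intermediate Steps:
w(q) = (-1 + q)*(-7 + q) (w(q) = (-7 + q)*(-1 + q) = (-1 + q)*(-7 + q))
R = 112 (R = 7 + (-7)² - 8*(-7) = 7 + 49 + 56 = 112)
u(W) = 55
u(R) + 3486 = 55 + 3486 = 3541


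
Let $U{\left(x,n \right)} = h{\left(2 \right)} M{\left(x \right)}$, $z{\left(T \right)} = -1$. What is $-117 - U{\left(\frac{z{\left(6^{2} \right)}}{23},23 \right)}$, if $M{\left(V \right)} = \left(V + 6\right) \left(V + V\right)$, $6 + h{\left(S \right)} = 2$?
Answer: $- \frac{62989}{529} \approx -119.07$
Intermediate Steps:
$h{\left(S \right)} = -4$ ($h{\left(S \right)} = -6 + 2 = -4$)
$M{\left(V \right)} = 2 V \left(6 + V\right)$ ($M{\left(V \right)} = \left(6 + V\right) 2 V = 2 V \left(6 + V\right)$)
$U{\left(x,n \right)} = - 8 x \left(6 + x\right)$ ($U{\left(x,n \right)} = - 4 \cdot 2 x \left(6 + x\right) = - 8 x \left(6 + x\right)$)
$-117 - U{\left(\frac{z{\left(6^{2} \right)}}{23},23 \right)} = -117 - - 8 \left(- \frac{1}{23}\right) \left(6 - \frac{1}{23}\right) = -117 - - 8 \left(\left(-1\right) \frac{1}{23}\right) \left(6 - \frac{1}{23}\right) = -117 - \left(-8\right) \left(- \frac{1}{23}\right) \left(6 - \frac{1}{23}\right) = -117 - \left(-8\right) \left(- \frac{1}{23}\right) \frac{137}{23} = -117 - \frac{1096}{529} = - \frac{62989}{529}$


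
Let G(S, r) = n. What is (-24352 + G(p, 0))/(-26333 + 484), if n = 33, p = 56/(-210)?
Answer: 24319/25849 ≈ 0.94081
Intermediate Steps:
p = -4/15 (p = 56*(-1/210) = -4/15 ≈ -0.26667)
G(S, r) = 33
(-24352 + G(p, 0))/(-26333 + 484) = (-24352 + 33)/(-26333 + 484) = -24319/(-25849) = -24319*(-1/25849) = 24319/25849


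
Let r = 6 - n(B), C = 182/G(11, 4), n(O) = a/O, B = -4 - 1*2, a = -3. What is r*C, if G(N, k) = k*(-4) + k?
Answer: -1001/12 ≈ -83.417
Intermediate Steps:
G(N, k) = -3*k (G(N, k) = -4*k + k = -3*k)
B = -6 (B = -4 - 2 = -6)
n(O) = -3/O
C = -91/6 (C = 182/((-3*4)) = 182/(-12) = 182*(-1/12) = -91/6 ≈ -15.167)
r = 11/2 (r = 6 - (-3)/(-6) = 6 - (-3)*(-1)/6 = 6 - 1*1/2 = 6 - 1/2 = 11/2 ≈ 5.5000)
r*C = (11/2)*(-91/6) = -1001/12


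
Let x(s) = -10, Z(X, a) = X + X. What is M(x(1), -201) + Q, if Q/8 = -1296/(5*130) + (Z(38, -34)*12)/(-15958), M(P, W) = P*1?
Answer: -68480486/2593175 ≈ -26.408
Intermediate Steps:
Z(X, a) = 2*X
M(P, W) = P
Q = -42548736/2593175 (Q = 8*(-1296/(5*130) + ((2*38)*12)/(-15958)) = 8*(-1296/650 + (76*12)*(-1/15958)) = 8*(-1296*1/650 + 912*(-1/15958)) = 8*(-648/325 - 456/7979) = 8*(-5318592/2593175) = -42548736/2593175 ≈ -16.408)
M(x(1), -201) + Q = -10 - 42548736/2593175 = -68480486/2593175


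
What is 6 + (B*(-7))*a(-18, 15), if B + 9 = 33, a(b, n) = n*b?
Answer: 45366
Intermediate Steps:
a(b, n) = b*n
B = 24 (B = -9 + 33 = 24)
6 + (B*(-7))*a(-18, 15) = 6 + (24*(-7))*(-18*15) = 6 - 168*(-270) = 6 + 45360 = 45366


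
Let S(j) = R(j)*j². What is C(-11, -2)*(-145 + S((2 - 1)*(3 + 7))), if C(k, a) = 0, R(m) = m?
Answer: 0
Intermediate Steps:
S(j) = j³ (S(j) = j*j² = j³)
C(-11, -2)*(-145 + S((2 - 1)*(3 + 7))) = 0*(-145 + ((2 - 1)*(3 + 7))³) = 0*(-145 + (1*10)³) = 0*(-145 + 10³) = 0*(-145 + 1000) = 0*855 = 0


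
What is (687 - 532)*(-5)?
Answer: -775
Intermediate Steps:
(687 - 532)*(-5) = 155*(-5) = -775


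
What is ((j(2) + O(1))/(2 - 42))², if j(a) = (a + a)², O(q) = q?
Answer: 289/1600 ≈ 0.18062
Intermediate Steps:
j(a) = 4*a² (j(a) = (2*a)² = 4*a²)
((j(2) + O(1))/(2 - 42))² = ((4*2² + 1)/(2 - 42))² = ((4*4 + 1)/(-40))² = ((16 + 1)*(-1/40))² = (17*(-1/40))² = (-17/40)² = 289/1600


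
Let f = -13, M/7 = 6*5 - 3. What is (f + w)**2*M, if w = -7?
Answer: 75600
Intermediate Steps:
M = 189 (M = 7*(6*5 - 3) = 7*(30 - 3) = 7*27 = 189)
(f + w)**2*M = (-13 - 7)**2*189 = (-20)**2*189 = 400*189 = 75600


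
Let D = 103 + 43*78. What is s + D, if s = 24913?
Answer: 28370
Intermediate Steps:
D = 3457 (D = 103 + 3354 = 3457)
s + D = 24913 + 3457 = 28370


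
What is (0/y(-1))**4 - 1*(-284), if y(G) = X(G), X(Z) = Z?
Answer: 284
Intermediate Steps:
y(G) = G
(0/y(-1))**4 - 1*(-284) = (0/(-1))**4 - 1*(-284) = (0*(-1))**4 + 284 = 0**4 + 284 = 0 + 284 = 284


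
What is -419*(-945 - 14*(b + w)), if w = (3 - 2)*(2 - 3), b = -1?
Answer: 384223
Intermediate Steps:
w = -1 (w = 1*(-1) = -1)
-419*(-945 - 14*(b + w)) = -419*(-945 - 14*(-1 - 1)) = -419*(-945 - 14*(-2)) = -419*(-945 + 28) = -419*(-917) = 384223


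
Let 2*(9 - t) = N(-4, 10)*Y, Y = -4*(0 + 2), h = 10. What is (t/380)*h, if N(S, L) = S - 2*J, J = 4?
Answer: -39/38 ≈ -1.0263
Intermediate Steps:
Y = -8 (Y = -4*2 = -8)
N(S, L) = -8 + S (N(S, L) = S - 2*4 = S - 8 = -8 + S)
t = -39 (t = 9 - (-8 - 4)*(-8)/2 = 9 - (-6)*(-8) = 9 - ½*96 = 9 - 48 = -39)
(t/380)*h = -39/380*10 = -39/38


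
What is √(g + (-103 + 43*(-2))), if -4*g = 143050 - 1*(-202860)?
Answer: I*√346666/2 ≈ 294.39*I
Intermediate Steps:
g = -172955/2 (g = -(143050 - 1*(-202860))/4 = -(143050 + 202860)/4 = -¼*345910 = -172955/2 ≈ -86478.)
√(g + (-103 + 43*(-2))) = √(-172955/2 + (-103 + 43*(-2))) = √(-172955/2 + (-103 - 86)) = √(-172955/2 - 189) = √(-173333/2) = I*√346666/2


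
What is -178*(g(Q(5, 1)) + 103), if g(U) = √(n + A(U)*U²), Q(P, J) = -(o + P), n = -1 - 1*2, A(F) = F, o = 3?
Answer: -18334 - 178*I*√515 ≈ -18334.0 - 4039.5*I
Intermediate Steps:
n = -3 (n = -1 - 2 = -3)
Q(P, J) = -3 - P (Q(P, J) = -(3 + P) = -3 - P)
g(U) = √(-3 + U³) (g(U) = √(-3 + U*U²) = √(-3 + U³))
-178*(g(Q(5, 1)) + 103) = -178*(√(-3 + (-3 - 1*5)³) + 103) = -178*(√(-3 + (-3 - 5)³) + 103) = -178*(√(-3 + (-8)³) + 103) = -178*(√(-3 - 512) + 103) = -178*(√(-515) + 103) = -178*(I*√515 + 103) = -178*(103 + I*√515) = -18334 - 178*I*√515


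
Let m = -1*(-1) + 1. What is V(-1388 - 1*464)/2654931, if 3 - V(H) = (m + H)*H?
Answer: -3426197/2654931 ≈ -1.2905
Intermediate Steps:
m = 2 (m = 1 + 1 = 2)
V(H) = 3 - H*(2 + H) (V(H) = 3 - (2 + H)*H = 3 - H*(2 + H))
V(-1388 - 1*464)/2654931 = (3 - (-1388 - 1*464)² - 2*(-1388 - 1*464))/2654931 = (3 - (-1388 - 464)² - 2*(-1388 - 464))*(1/2654931) = (3 - 1*(-1852)² - 2*(-1852))*(1/2654931) = (3 - 1*3429904 + 3704)*(1/2654931) = (3 - 3429904 + 3704)*(1/2654931) = -3426197*1/2654931 = -3426197/2654931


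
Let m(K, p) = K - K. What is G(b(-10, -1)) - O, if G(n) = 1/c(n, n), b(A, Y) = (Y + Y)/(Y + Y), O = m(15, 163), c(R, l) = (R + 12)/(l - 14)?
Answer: -1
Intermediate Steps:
c(R, l) = (12 + R)/(-14 + l)
m(K, p) = 0
O = 0
b(A, Y) = 1 (b(A, Y) = (2*Y)/((2*Y)) = (2*Y)*(1/(2*Y)) = 1)
G(n) = (-14 + n)/(12 + n) (G(n) = 1/((12 + n)/(-14 + n)) = (-14 + n)/(12 + n))
G(b(-10, -1)) - O = (-14 + 1)/(12 + 1) - 1*0 = -13/13 + 0 = (1/13)*(-13) + 0 = -1 + 0 = -1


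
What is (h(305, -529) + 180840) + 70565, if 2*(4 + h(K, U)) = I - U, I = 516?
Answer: 503847/2 ≈ 2.5192e+5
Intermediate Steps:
h(K, U) = 254 - U/2 (h(K, U) = -4 + (516 - U)/2 = -4 + (258 - U/2) = 254 - U/2)
(h(305, -529) + 180840) + 70565 = ((254 - ½*(-529)) + 180840) + 70565 = ((254 + 529/2) + 180840) + 70565 = (1037/2 + 180840) + 70565 = 362717/2 + 70565 = 503847/2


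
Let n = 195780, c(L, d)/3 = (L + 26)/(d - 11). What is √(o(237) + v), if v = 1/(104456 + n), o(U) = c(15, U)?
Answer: √156610817493209/16963334 ≈ 0.73773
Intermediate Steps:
c(L, d) = 3*(26 + L)/(-11 + d) (c(L, d) = 3*((L + 26)/(d - 11)) = 3*((26 + L)/(-11 + d)) = 3*(26 + L)/(-11 + d))
o(U) = 123/(-11 + U) (o(U) = 3*(26 + 15)/(-11 + U) = 3*41/(-11 + U) = 123/(-11 + U))
v = 1/300236 (v = 1/(104456 + 195780) = 1/300236 ≈ 3.3307e-6)
√(o(237) + v) = √(123/(-11 + 237) + 1/300236) = √(123/226 + 1/300236) = √(18464627/33926668) = √156610817493209/16963334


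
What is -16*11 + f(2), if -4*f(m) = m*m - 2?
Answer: -353/2 ≈ -176.50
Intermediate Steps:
f(m) = ½ - m²/4 (f(m) = -(m*m - 2)/4 = -(m² - 2)/4 = -(-2 + m²)/4 = ½ - m²/4)
-16*11 + f(2) = -16*11 + (½ - ¼*2²) = -176 + (½ - ¼*4) = -176 + (½ - 1) = -176 - ½ = -353/2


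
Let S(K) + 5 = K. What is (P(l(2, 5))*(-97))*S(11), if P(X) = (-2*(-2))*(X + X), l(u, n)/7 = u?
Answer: -65184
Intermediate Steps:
l(u, n) = 7*u
S(K) = -5 + K
P(X) = 8*X (P(X) = 4*(2*X) = 8*X)
(P(l(2, 5))*(-97))*S(11) = ((8*(7*2))*(-97))*(-5 + 11) = ((8*14)*(-97))*6 = (112*(-97))*6 = -10864*6 = -65184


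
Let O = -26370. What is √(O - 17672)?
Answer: 19*I*√122 ≈ 209.86*I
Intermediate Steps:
√(O - 17672) = √(-26370 - 17672) = √(-44042) = 19*I*√122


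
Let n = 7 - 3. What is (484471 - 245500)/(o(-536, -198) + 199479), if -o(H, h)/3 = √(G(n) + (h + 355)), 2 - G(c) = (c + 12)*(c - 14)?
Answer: 5296632901/4421318730 + 79657*√319/4421318730 ≈ 1.1983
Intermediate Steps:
n = 4
G(c) = 2 - (-14 + c)*(12 + c) (G(c) = 2 - (c + 12)*(c - 14) = 2 - (12 + c)*(-14 + c) = 2 - (-14 + c)*(12 + c))
o(H, h) = -3*√(517 + h) (o(H, h) = -3*√((170 - 1*4² + 2*4) + (h + 355)) = -3*√((170 - 1*16 + 8) + (355 + h)) = -3*√((170 - 16 + 8) + (355 + h)) = -3*√(162 + (355 + h)) = -3*√(517 + h))
(484471 - 245500)/(o(-536, -198) + 199479) = (484471 - 245500)/(-3*√(517 - 198) + 199479) = 238971/(-3*√319 + 199479) = 238971/(199479 - 3*√319)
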